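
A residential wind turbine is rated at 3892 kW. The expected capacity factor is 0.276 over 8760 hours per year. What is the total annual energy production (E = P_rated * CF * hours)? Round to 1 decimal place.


Annual energy = rated_kW * capacity_factor * hours_per_year
Given: P_rated = 3892 kW, CF = 0.276, hours = 8760
E = 3892 * 0.276 * 8760
E = 9409921.9 kWh

9409921.9


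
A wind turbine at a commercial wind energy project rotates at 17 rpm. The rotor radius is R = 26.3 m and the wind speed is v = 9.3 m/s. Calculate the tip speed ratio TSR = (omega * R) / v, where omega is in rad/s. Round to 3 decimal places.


Convert rotational speed to rad/s:
  omega = 17 * 2 * pi / 60 = 1.7802 rad/s
Compute tip speed:
  v_tip = omega * R = 1.7802 * 26.3 = 46.82 m/s
Tip speed ratio:
  TSR = v_tip / v_wind = 46.82 / 9.3 = 5.034

5.034


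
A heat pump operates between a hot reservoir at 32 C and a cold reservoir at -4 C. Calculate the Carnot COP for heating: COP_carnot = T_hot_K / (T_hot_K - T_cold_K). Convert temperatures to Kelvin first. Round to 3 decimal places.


Convert to Kelvin:
  T_hot = 32 + 273.15 = 305.15 K
  T_cold = -4 + 273.15 = 269.15 K
Apply Carnot COP formula:
  COP = T_hot_K / (T_hot_K - T_cold_K) = 305.15 / 36.0
  COP = 8.476

8.476


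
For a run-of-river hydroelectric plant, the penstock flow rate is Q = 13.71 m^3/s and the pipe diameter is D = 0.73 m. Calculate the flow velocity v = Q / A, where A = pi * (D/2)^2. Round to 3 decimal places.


Compute pipe cross-sectional area:
  A = pi * (D/2)^2 = pi * (0.73/2)^2 = 0.4185 m^2
Calculate velocity:
  v = Q / A = 13.71 / 0.4185
  v = 32.757 m/s

32.757


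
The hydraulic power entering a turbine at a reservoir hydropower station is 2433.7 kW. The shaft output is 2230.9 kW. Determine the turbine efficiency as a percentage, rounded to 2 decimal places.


Turbine efficiency = (output power / input power) * 100
eta = (2230.9 / 2433.7) * 100
eta = 91.67%

91.67


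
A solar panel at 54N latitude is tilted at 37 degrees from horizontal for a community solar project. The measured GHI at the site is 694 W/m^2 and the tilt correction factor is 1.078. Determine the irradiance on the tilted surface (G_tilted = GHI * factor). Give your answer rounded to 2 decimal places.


Identify the given values:
  GHI = 694 W/m^2, tilt correction factor = 1.078
Apply the formula G_tilted = GHI * factor:
  G_tilted = 694 * 1.078
  G_tilted = 748.13 W/m^2

748.13


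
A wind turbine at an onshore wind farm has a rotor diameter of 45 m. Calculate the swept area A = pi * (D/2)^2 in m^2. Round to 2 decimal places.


Compute the rotor radius:
  r = D / 2 = 45 / 2 = 22.5 m
Calculate swept area:
  A = pi * r^2 = pi * 22.5^2
  A = 1590.43 m^2

1590.43


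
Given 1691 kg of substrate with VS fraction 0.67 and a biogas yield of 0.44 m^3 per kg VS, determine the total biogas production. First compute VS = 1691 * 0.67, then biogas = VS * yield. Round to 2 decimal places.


Compute volatile solids:
  VS = mass * VS_fraction = 1691 * 0.67 = 1132.97 kg
Calculate biogas volume:
  Biogas = VS * specific_yield = 1132.97 * 0.44
  Biogas = 498.51 m^3

498.51


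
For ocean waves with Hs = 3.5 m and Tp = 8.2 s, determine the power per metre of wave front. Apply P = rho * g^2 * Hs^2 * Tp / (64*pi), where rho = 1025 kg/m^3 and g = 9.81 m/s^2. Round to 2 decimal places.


Apply wave power formula:
  g^2 = 9.81^2 = 96.2361
  Hs^2 = 3.5^2 = 12.25
  Numerator = rho * g^2 * Hs^2 * Tp = 1025 * 96.2361 * 12.25 * 8.2 = 9908589.15
  Denominator = 64 * pi = 201.0619
  P = 9908589.15 / 201.0619 = 49281.28 W/m

49281.28


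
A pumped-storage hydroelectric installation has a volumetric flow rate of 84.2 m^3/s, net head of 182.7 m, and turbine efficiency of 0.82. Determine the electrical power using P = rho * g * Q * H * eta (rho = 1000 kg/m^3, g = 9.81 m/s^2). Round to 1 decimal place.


Apply the hydropower formula P = rho * g * Q * H * eta
rho * g = 1000 * 9.81 = 9810.0
P = 9810.0 * 84.2 * 182.7 * 0.82
P = 123746663.6 W

123746663.6


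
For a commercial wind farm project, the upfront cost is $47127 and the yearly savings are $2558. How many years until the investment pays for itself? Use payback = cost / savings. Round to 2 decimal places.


Simple payback period = initial cost / annual savings
Payback = 47127 / 2558
Payback = 18.42 years

18.42


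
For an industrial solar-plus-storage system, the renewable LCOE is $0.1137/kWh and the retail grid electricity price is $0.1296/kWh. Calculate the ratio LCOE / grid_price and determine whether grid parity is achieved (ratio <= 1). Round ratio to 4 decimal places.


Compare LCOE to grid price:
  LCOE = $0.1137/kWh, Grid price = $0.1296/kWh
  Ratio = LCOE / grid_price = 0.1137 / 0.1296 = 0.8773
  Grid parity achieved (ratio <= 1)? yes

0.8773


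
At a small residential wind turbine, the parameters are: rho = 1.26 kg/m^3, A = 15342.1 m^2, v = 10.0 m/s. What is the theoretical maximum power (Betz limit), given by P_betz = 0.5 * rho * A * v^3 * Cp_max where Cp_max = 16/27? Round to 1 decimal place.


The Betz coefficient Cp_max = 16/27 = 0.5926
v^3 = 10.0^3 = 1000.0
P_betz = 0.5 * rho * A * v^3 * Cp_max
P_betz = 0.5 * 1.26 * 15342.1 * 1000.0 * 0.5926
P_betz = 5727717.3 W

5727717.3


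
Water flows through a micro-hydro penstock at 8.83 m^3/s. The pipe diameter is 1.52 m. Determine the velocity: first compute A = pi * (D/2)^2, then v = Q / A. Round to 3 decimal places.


Compute pipe cross-sectional area:
  A = pi * (D/2)^2 = pi * (1.52/2)^2 = 1.8146 m^2
Calculate velocity:
  v = Q / A = 8.83 / 1.8146
  v = 4.866 m/s

4.866


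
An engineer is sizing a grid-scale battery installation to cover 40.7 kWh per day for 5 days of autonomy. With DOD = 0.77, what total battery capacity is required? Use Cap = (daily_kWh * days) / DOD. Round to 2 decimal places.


Total energy needed = daily * days = 40.7 * 5 = 203.5 kWh
Account for depth of discharge:
  Cap = total_energy / DOD = 203.5 / 0.77
  Cap = 264.29 kWh

264.29


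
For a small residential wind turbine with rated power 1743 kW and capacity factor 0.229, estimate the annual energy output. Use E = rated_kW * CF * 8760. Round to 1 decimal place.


Annual energy = rated_kW * capacity_factor * hours_per_year
Given: P_rated = 1743 kW, CF = 0.229, hours = 8760
E = 1743 * 0.229 * 8760
E = 3496527.7 kWh

3496527.7


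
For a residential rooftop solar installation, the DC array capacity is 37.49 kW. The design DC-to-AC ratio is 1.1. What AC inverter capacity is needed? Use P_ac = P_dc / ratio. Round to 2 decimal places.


The inverter AC capacity is determined by the DC/AC ratio.
Given: P_dc = 37.49 kW, DC/AC ratio = 1.1
P_ac = P_dc / ratio = 37.49 / 1.1
P_ac = 34.08 kW

34.08


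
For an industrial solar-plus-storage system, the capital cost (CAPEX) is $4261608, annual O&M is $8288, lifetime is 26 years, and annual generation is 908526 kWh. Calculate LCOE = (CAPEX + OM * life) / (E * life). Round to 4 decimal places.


Total cost = CAPEX + OM * lifetime = 4261608 + 8288 * 26 = 4261608 + 215488 = 4477096
Total generation = annual * lifetime = 908526 * 26 = 23621676 kWh
LCOE = 4477096 / 23621676
LCOE = 0.1895 $/kWh

0.1895


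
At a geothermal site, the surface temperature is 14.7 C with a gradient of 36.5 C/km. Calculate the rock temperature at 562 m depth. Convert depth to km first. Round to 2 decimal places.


Convert depth to km: 562 / 1000 = 0.562 km
Temperature increase = gradient * depth_km = 36.5 * 0.562 = 20.51 C
Temperature at depth = T_surface + delta_T = 14.7 + 20.51
T = 35.21 C

35.21


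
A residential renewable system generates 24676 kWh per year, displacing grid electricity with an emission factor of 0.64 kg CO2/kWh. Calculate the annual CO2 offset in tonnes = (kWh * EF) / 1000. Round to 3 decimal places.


CO2 offset in kg = generation * emission_factor
CO2 offset = 24676 * 0.64 = 15792.64 kg
Convert to tonnes:
  CO2 offset = 15792.64 / 1000 = 15.793 tonnes

15.793


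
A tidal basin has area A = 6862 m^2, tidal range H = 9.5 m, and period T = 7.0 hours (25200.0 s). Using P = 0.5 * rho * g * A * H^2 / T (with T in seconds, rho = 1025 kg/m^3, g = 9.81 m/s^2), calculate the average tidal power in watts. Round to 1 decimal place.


Convert period to seconds: T = 7.0 * 3600 = 25200.0 s
H^2 = 9.5^2 = 90.25
P = 0.5 * rho * g * A * H^2 / T
P = 0.5 * 1025 * 9.81 * 6862 * 90.25 / 25200.0
P = 123555.0 W

123555.0


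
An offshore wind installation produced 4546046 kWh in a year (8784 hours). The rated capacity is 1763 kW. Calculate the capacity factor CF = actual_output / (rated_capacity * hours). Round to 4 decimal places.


Capacity factor = actual output / maximum possible output
Maximum possible = rated * hours = 1763 * 8784 = 15486192 kWh
CF = 4546046 / 15486192
CF = 0.2936

0.2936


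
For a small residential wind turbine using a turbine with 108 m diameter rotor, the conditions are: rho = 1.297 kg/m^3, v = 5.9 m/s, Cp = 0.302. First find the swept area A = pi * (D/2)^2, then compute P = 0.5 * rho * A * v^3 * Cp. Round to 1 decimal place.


Step 1 -- Compute swept area:
  A = pi * (D/2)^2 = pi * (108/2)^2 = 9160.88 m^2
Step 2 -- Apply wind power equation:
  P = 0.5 * rho * A * v^3 * Cp
  v^3 = 5.9^3 = 205.379
  P = 0.5 * 1.297 * 9160.88 * 205.379 * 0.302
  P = 368477.0 W

368477.0


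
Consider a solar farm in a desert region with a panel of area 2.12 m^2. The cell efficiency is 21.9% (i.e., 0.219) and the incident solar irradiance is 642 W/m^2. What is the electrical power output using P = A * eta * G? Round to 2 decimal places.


Use the solar power formula P = A * eta * G.
Given: A = 2.12 m^2, eta = 0.219, G = 642 W/m^2
P = 2.12 * 0.219 * 642
P = 298.07 W

298.07


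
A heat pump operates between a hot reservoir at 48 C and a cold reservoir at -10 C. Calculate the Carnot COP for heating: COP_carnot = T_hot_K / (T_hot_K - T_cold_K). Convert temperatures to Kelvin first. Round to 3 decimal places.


Convert to Kelvin:
  T_hot = 48 + 273.15 = 321.15 K
  T_cold = -10 + 273.15 = 263.15 K
Apply Carnot COP formula:
  COP = T_hot_K / (T_hot_K - T_cold_K) = 321.15 / 58.0
  COP = 5.537

5.537


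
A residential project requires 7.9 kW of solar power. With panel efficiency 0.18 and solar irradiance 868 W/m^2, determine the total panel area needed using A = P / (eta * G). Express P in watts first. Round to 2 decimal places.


Convert target power to watts: P = 7.9 * 1000 = 7900.0 W
Compute denominator: eta * G = 0.18 * 868 = 156.24
Required area A = P / (eta * G) = 7900.0 / 156.24
A = 50.56 m^2

50.56


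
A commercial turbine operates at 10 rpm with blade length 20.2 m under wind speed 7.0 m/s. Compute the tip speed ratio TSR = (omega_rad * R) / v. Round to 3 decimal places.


Convert rotational speed to rad/s:
  omega = 10 * 2 * pi / 60 = 1.0472 rad/s
Compute tip speed:
  v_tip = omega * R = 1.0472 * 20.2 = 21.153 m/s
Tip speed ratio:
  TSR = v_tip / v_wind = 21.153 / 7.0 = 3.022

3.022


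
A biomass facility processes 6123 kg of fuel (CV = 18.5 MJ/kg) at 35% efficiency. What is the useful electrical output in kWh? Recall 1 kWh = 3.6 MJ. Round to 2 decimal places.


Total energy = mass * CV = 6123 * 18.5 = 113275.5 MJ
Useful energy = total * eta = 113275.5 * 0.35 = 39646.43 MJ
Convert to kWh: 39646.43 / 3.6
Useful energy = 11012.90 kWh

11012.90


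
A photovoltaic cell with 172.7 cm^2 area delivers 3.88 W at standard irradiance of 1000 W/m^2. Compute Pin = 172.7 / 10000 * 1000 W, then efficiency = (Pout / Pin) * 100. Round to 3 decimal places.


First compute the input power:
  Pin = area_cm2 / 10000 * G = 172.7 / 10000 * 1000 = 17.27 W
Then compute efficiency:
  Efficiency = (Pout / Pin) * 100 = (3.88 / 17.27) * 100
  Efficiency = 22.467%

22.467


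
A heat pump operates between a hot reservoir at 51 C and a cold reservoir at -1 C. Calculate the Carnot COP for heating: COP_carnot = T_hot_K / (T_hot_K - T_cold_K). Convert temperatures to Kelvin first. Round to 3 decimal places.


Convert to Kelvin:
  T_hot = 51 + 273.15 = 324.15 K
  T_cold = -1 + 273.15 = 272.15 K
Apply Carnot COP formula:
  COP = T_hot_K / (T_hot_K - T_cold_K) = 324.15 / 52.0
  COP = 6.234

6.234


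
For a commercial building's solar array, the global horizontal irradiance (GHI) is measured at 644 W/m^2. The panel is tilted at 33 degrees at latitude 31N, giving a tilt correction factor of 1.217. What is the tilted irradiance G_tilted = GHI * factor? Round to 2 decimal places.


Identify the given values:
  GHI = 644 W/m^2, tilt correction factor = 1.217
Apply the formula G_tilted = GHI * factor:
  G_tilted = 644 * 1.217
  G_tilted = 783.75 W/m^2

783.75


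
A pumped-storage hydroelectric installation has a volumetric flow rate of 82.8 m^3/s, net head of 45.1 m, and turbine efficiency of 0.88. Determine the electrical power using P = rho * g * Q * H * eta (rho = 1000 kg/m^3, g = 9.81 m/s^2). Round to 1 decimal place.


Apply the hydropower formula P = rho * g * Q * H * eta
rho * g = 1000 * 9.81 = 9810.0
P = 9810.0 * 82.8 * 45.1 * 0.88
P = 32237292.4 W

32237292.4


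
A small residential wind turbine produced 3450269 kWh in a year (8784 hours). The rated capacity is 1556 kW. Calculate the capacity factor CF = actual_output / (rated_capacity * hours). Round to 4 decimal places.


Capacity factor = actual output / maximum possible output
Maximum possible = rated * hours = 1556 * 8784 = 13667904 kWh
CF = 3450269 / 13667904
CF = 0.2524

0.2524


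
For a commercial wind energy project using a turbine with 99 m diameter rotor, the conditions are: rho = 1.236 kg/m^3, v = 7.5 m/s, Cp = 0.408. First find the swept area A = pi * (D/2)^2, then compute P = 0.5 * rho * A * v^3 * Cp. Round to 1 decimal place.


Step 1 -- Compute swept area:
  A = pi * (D/2)^2 = pi * (99/2)^2 = 7697.69 m^2
Step 2 -- Apply wind power equation:
  P = 0.5 * rho * A * v^3 * Cp
  v^3 = 7.5^3 = 421.875
  P = 0.5 * 1.236 * 7697.69 * 421.875 * 0.408
  P = 818828.0 W

818828.0


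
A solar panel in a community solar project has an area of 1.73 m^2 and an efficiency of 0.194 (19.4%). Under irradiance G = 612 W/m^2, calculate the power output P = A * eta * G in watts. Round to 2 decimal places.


Use the solar power formula P = A * eta * G.
Given: A = 1.73 m^2, eta = 0.194, G = 612 W/m^2
P = 1.73 * 0.194 * 612
P = 205.40 W

205.40


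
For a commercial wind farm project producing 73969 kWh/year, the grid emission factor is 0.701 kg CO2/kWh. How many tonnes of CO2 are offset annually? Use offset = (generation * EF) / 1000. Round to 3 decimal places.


CO2 offset in kg = generation * emission_factor
CO2 offset = 73969 * 0.701 = 51852.27 kg
Convert to tonnes:
  CO2 offset = 51852.27 / 1000 = 51.852 tonnes

51.852


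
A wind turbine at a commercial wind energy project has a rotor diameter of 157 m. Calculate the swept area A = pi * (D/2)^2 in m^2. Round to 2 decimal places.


Compute the rotor radius:
  r = D / 2 = 157 / 2 = 78.5 m
Calculate swept area:
  A = pi * r^2 = pi * 78.5^2
  A = 19359.28 m^2

19359.28


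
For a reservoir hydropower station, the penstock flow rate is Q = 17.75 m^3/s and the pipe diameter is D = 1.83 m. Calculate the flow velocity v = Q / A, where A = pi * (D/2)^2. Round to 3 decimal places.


Compute pipe cross-sectional area:
  A = pi * (D/2)^2 = pi * (1.83/2)^2 = 2.6302 m^2
Calculate velocity:
  v = Q / A = 17.75 / 2.6302
  v = 6.748 m/s

6.748


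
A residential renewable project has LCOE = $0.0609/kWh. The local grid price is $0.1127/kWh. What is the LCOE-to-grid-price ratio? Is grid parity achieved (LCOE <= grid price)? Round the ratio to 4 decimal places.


Compare LCOE to grid price:
  LCOE = $0.0609/kWh, Grid price = $0.1127/kWh
  Ratio = LCOE / grid_price = 0.0609 / 0.1127 = 0.5404
  Grid parity achieved (ratio <= 1)? yes

0.5404


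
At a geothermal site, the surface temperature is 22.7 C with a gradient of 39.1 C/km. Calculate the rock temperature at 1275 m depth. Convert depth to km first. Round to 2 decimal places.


Convert depth to km: 1275 / 1000 = 1.275 km
Temperature increase = gradient * depth_km = 39.1 * 1.275 = 49.85 C
Temperature at depth = T_surface + delta_T = 22.7 + 49.85
T = 72.55 C

72.55


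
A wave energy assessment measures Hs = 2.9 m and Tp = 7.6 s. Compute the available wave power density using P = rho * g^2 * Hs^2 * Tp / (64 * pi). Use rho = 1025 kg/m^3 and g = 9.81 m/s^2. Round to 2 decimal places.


Apply wave power formula:
  g^2 = 9.81^2 = 96.2361
  Hs^2 = 2.9^2 = 8.41
  Numerator = rho * g^2 * Hs^2 * Tp = 1025 * 96.2361 * 8.41 * 7.6 = 6304802.23
  Denominator = 64 * pi = 201.0619
  P = 6304802.23 / 201.0619 = 31357.51 W/m

31357.51


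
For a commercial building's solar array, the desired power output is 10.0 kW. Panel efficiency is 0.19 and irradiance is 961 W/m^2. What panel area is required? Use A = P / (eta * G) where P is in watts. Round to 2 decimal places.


Convert target power to watts: P = 10.0 * 1000 = 10000.0 W
Compute denominator: eta * G = 0.19 * 961 = 182.59
Required area A = P / (eta * G) = 10000.0 / 182.59
A = 54.77 m^2

54.77


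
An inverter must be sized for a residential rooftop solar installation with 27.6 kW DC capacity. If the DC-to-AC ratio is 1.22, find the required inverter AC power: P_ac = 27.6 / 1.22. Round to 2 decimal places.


The inverter AC capacity is determined by the DC/AC ratio.
Given: P_dc = 27.6 kW, DC/AC ratio = 1.22
P_ac = P_dc / ratio = 27.6 / 1.22
P_ac = 22.62 kW

22.62


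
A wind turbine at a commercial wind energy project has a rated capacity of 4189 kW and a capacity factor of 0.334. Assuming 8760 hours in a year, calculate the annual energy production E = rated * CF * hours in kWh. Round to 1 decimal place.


Annual energy = rated_kW * capacity_factor * hours_per_year
Given: P_rated = 4189 kW, CF = 0.334, hours = 8760
E = 4189 * 0.334 * 8760
E = 12256343.8 kWh

12256343.8


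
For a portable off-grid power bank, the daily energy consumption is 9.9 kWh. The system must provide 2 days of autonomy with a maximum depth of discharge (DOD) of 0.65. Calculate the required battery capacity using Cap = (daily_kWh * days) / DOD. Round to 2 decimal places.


Total energy needed = daily * days = 9.9 * 2 = 19.8 kWh
Account for depth of discharge:
  Cap = total_energy / DOD = 19.8 / 0.65
  Cap = 30.46 kWh

30.46


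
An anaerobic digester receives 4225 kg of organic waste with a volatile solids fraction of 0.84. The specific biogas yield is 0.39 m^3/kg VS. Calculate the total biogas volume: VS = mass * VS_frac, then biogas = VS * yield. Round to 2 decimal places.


Compute volatile solids:
  VS = mass * VS_fraction = 4225 * 0.84 = 3549.0 kg
Calculate biogas volume:
  Biogas = VS * specific_yield = 3549.0 * 0.39
  Biogas = 1384.11 m^3

1384.11


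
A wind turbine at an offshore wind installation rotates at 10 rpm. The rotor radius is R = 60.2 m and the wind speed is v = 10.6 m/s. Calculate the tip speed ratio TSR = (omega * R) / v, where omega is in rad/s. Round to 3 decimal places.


Convert rotational speed to rad/s:
  omega = 10 * 2 * pi / 60 = 1.0472 rad/s
Compute tip speed:
  v_tip = omega * R = 1.0472 * 60.2 = 63.041 m/s
Tip speed ratio:
  TSR = v_tip / v_wind = 63.041 / 10.6 = 5.947

5.947


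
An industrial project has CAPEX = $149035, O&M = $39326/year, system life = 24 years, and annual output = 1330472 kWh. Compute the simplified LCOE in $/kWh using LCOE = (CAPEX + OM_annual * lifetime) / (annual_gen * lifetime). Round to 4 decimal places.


Total cost = CAPEX + OM * lifetime = 149035 + 39326 * 24 = 149035 + 943824 = 1092859
Total generation = annual * lifetime = 1330472 * 24 = 31931328 kWh
LCOE = 1092859 / 31931328
LCOE = 0.0342 $/kWh

0.0342


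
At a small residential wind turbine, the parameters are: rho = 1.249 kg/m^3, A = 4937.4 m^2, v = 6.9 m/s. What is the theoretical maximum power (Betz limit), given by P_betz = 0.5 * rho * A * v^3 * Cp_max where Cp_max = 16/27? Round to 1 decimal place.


The Betz coefficient Cp_max = 16/27 = 0.5926
v^3 = 6.9^3 = 328.509
P_betz = 0.5 * rho * A * v^3 * Cp_max
P_betz = 0.5 * 1.249 * 4937.4 * 328.509 * 0.5926
P_betz = 600252.9 W

600252.9


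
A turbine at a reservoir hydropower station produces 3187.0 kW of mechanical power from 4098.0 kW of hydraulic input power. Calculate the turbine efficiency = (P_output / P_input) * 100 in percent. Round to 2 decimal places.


Turbine efficiency = (output power / input power) * 100
eta = (3187.0 / 4098.0) * 100
eta = 77.77%

77.77


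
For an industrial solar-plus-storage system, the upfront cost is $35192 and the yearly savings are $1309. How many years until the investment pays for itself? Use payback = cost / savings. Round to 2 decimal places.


Simple payback period = initial cost / annual savings
Payback = 35192 / 1309
Payback = 26.88 years

26.88


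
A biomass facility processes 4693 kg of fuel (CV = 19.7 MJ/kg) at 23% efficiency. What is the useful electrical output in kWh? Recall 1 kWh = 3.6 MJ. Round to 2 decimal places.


Total energy = mass * CV = 4693 * 19.7 = 92452.1 MJ
Useful energy = total * eta = 92452.1 * 0.23 = 21263.98 MJ
Convert to kWh: 21263.98 / 3.6
Useful energy = 5906.66 kWh

5906.66


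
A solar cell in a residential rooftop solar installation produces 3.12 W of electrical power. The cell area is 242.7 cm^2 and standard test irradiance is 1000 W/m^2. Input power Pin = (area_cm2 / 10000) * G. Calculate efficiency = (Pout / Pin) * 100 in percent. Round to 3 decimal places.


First compute the input power:
  Pin = area_cm2 / 10000 * G = 242.7 / 10000 * 1000 = 24.27 W
Then compute efficiency:
  Efficiency = (Pout / Pin) * 100 = (3.12 / 24.27) * 100
  Efficiency = 12.855%

12.855


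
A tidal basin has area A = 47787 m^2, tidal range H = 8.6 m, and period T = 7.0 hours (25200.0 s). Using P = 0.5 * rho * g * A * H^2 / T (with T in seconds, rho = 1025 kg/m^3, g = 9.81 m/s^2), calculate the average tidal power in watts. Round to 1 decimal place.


Convert period to seconds: T = 7.0 * 3600 = 25200.0 s
H^2 = 8.6^2 = 73.96
P = 0.5 * rho * g * A * H^2 / T
P = 0.5 * 1025 * 9.81 * 47787 * 73.96 / 25200.0
P = 705129.7 W

705129.7


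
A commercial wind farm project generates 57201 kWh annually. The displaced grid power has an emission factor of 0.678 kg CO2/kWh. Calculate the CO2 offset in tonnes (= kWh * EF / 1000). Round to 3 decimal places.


CO2 offset in kg = generation * emission_factor
CO2 offset = 57201 * 0.678 = 38782.28 kg
Convert to tonnes:
  CO2 offset = 38782.28 / 1000 = 38.782 tonnes

38.782


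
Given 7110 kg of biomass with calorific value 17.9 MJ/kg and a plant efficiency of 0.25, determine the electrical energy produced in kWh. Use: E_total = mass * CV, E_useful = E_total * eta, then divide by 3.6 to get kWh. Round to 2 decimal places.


Total energy = mass * CV = 7110 * 17.9 = 127269.0 MJ
Useful energy = total * eta = 127269.0 * 0.25 = 31817.25 MJ
Convert to kWh: 31817.25 / 3.6
Useful energy = 8838.13 kWh

8838.13


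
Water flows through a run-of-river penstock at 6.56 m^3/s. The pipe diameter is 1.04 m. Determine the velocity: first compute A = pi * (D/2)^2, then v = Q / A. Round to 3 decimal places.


Compute pipe cross-sectional area:
  A = pi * (D/2)^2 = pi * (1.04/2)^2 = 0.8495 m^2
Calculate velocity:
  v = Q / A = 6.56 / 0.8495
  v = 7.722 m/s

7.722


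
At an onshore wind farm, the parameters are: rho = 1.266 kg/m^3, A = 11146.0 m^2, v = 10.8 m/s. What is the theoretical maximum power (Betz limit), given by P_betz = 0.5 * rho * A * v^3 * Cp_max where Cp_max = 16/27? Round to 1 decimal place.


The Betz coefficient Cp_max = 16/27 = 0.5926
v^3 = 10.8^3 = 1259.712
P_betz = 0.5 * rho * A * v^3 * Cp_max
P_betz = 0.5 * 1.266 * 11146.0 * 1259.712 * 0.5926
P_betz = 5266841.3 W

5266841.3


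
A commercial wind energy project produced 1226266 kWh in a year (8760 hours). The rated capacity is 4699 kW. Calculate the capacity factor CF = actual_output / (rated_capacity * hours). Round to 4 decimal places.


Capacity factor = actual output / maximum possible output
Maximum possible = rated * hours = 4699 * 8760 = 41163240 kWh
CF = 1226266 / 41163240
CF = 0.0298

0.0298


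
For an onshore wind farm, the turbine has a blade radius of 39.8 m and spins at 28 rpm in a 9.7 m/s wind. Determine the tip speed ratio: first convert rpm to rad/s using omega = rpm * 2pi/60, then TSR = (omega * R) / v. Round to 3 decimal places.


Convert rotational speed to rad/s:
  omega = 28 * 2 * pi / 60 = 2.9322 rad/s
Compute tip speed:
  v_tip = omega * R = 2.9322 * 39.8 = 116.7 m/s
Tip speed ratio:
  TSR = v_tip / v_wind = 116.7 / 9.7 = 12.031

12.031


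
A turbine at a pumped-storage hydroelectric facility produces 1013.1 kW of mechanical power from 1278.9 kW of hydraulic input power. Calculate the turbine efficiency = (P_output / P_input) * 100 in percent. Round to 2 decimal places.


Turbine efficiency = (output power / input power) * 100
eta = (1013.1 / 1278.9) * 100
eta = 79.22%

79.22


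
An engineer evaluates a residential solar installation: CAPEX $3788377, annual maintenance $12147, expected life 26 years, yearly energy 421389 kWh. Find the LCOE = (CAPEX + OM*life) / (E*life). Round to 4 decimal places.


Total cost = CAPEX + OM * lifetime = 3788377 + 12147 * 26 = 3788377 + 315822 = 4104199
Total generation = annual * lifetime = 421389 * 26 = 10956114 kWh
LCOE = 4104199 / 10956114
LCOE = 0.3746 $/kWh

0.3746


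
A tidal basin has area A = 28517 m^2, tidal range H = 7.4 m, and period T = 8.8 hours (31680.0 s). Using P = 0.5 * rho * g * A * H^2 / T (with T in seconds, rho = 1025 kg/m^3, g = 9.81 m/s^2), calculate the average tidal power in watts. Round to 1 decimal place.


Convert period to seconds: T = 8.8 * 3600 = 31680.0 s
H^2 = 7.4^2 = 54.76
P = 0.5 * rho * g * A * H^2 / T
P = 0.5 * 1025 * 9.81 * 28517 * 54.76 / 31680.0
P = 247824.9 W

247824.9


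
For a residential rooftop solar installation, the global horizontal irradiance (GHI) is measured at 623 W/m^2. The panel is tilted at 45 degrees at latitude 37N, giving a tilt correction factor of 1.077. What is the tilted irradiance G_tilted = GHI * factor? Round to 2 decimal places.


Identify the given values:
  GHI = 623 W/m^2, tilt correction factor = 1.077
Apply the formula G_tilted = GHI * factor:
  G_tilted = 623 * 1.077
  G_tilted = 670.97 W/m^2

670.97


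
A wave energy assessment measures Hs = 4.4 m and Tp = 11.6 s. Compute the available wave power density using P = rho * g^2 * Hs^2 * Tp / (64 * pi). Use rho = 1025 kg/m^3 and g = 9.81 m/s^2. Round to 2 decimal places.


Apply wave power formula:
  g^2 = 9.81^2 = 96.2361
  Hs^2 = 4.4^2 = 19.36
  Numerator = rho * g^2 * Hs^2 * Tp = 1025 * 96.2361 * 19.36 * 11.6 = 22152626.35
  Denominator = 64 * pi = 201.0619
  P = 22152626.35 / 201.0619 = 110178.12 W/m

110178.12


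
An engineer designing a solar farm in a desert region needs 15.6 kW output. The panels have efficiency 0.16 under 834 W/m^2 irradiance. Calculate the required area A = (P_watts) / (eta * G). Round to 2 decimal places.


Convert target power to watts: P = 15.6 * 1000 = 15600.0 W
Compute denominator: eta * G = 0.16 * 834 = 133.44
Required area A = P / (eta * G) = 15600.0 / 133.44
A = 116.91 m^2

116.91


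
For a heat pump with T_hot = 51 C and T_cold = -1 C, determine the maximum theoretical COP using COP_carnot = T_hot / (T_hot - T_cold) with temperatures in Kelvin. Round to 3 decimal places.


Convert to Kelvin:
  T_hot = 51 + 273.15 = 324.15 K
  T_cold = -1 + 273.15 = 272.15 K
Apply Carnot COP formula:
  COP = T_hot_K / (T_hot_K - T_cold_K) = 324.15 / 52.0
  COP = 6.234

6.234


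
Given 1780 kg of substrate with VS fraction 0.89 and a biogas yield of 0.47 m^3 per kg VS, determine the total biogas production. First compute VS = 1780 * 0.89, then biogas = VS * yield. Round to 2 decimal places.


Compute volatile solids:
  VS = mass * VS_fraction = 1780 * 0.89 = 1584.2 kg
Calculate biogas volume:
  Biogas = VS * specific_yield = 1584.2 * 0.47
  Biogas = 744.57 m^3

744.57


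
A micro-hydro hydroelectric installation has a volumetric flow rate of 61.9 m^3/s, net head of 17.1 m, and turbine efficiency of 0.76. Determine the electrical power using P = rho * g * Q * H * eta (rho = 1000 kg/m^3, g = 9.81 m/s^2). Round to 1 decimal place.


Apply the hydropower formula P = rho * g * Q * H * eta
rho * g = 1000 * 9.81 = 9810.0
P = 9810.0 * 61.9 * 17.1 * 0.76
P = 7891678.0 W

7891678.0


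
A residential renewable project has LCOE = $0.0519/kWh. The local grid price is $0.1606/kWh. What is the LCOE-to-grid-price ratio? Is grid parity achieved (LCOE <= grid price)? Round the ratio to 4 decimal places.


Compare LCOE to grid price:
  LCOE = $0.0519/kWh, Grid price = $0.1606/kWh
  Ratio = LCOE / grid_price = 0.0519 / 0.1606 = 0.3232
  Grid parity achieved (ratio <= 1)? yes

0.3232


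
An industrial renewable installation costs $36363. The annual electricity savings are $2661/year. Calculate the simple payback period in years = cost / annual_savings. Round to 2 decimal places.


Simple payback period = initial cost / annual savings
Payback = 36363 / 2661
Payback = 13.67 years

13.67


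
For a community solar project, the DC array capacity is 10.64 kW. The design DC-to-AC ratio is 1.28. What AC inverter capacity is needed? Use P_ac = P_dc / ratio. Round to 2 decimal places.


The inverter AC capacity is determined by the DC/AC ratio.
Given: P_dc = 10.64 kW, DC/AC ratio = 1.28
P_ac = P_dc / ratio = 10.64 / 1.28
P_ac = 8.31 kW

8.31


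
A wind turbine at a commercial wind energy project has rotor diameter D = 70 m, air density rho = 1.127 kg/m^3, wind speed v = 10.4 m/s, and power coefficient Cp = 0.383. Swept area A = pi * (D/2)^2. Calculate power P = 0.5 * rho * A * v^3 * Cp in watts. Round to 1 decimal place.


Step 1 -- Compute swept area:
  A = pi * (D/2)^2 = pi * (70/2)^2 = 3848.45 m^2
Step 2 -- Apply wind power equation:
  P = 0.5 * rho * A * v^3 * Cp
  v^3 = 10.4^3 = 1124.864
  P = 0.5 * 1.127 * 3848.45 * 1124.864 * 0.383
  P = 934283.5 W

934283.5


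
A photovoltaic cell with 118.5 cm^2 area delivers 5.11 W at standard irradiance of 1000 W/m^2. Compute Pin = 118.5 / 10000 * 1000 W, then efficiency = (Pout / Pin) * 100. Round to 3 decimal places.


First compute the input power:
  Pin = area_cm2 / 10000 * G = 118.5 / 10000 * 1000 = 11.85 W
Then compute efficiency:
  Efficiency = (Pout / Pin) * 100 = (5.11 / 11.85) * 100
  Efficiency = 43.122%

43.122


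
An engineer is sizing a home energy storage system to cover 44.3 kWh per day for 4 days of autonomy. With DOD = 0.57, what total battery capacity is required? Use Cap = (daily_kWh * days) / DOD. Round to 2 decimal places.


Total energy needed = daily * days = 44.3 * 4 = 177.2 kWh
Account for depth of discharge:
  Cap = total_energy / DOD = 177.2 / 0.57
  Cap = 310.88 kWh

310.88


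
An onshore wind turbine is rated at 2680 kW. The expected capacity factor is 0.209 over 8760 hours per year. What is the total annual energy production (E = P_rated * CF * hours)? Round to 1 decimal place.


Annual energy = rated_kW * capacity_factor * hours_per_year
Given: P_rated = 2680 kW, CF = 0.209, hours = 8760
E = 2680 * 0.209 * 8760
E = 4906651.2 kWh

4906651.2


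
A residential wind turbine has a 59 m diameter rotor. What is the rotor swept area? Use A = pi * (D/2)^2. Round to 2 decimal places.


Compute the rotor radius:
  r = D / 2 = 59 / 2 = 29.5 m
Calculate swept area:
  A = pi * r^2 = pi * 29.5^2
  A = 2733.97 m^2

2733.97


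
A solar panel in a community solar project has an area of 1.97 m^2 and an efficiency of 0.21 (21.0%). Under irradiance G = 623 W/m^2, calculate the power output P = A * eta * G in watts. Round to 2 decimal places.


Use the solar power formula P = A * eta * G.
Given: A = 1.97 m^2, eta = 0.21, G = 623 W/m^2
P = 1.97 * 0.21 * 623
P = 257.74 W

257.74


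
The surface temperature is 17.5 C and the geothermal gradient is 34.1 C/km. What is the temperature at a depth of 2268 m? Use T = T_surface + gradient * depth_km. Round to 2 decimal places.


Convert depth to km: 2268 / 1000 = 2.268 km
Temperature increase = gradient * depth_km = 34.1 * 2.268 = 77.34 C
Temperature at depth = T_surface + delta_T = 17.5 + 77.34
T = 94.84 C

94.84


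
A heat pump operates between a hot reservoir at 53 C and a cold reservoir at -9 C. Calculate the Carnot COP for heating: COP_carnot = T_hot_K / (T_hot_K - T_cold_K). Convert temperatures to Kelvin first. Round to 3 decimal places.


Convert to Kelvin:
  T_hot = 53 + 273.15 = 326.15 K
  T_cold = -9 + 273.15 = 264.15 K
Apply Carnot COP formula:
  COP = T_hot_K / (T_hot_K - T_cold_K) = 326.15 / 62.0
  COP = 5.260

5.260


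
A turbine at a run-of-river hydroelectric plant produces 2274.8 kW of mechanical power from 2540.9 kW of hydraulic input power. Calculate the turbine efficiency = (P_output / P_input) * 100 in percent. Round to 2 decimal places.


Turbine efficiency = (output power / input power) * 100
eta = (2274.8 / 2540.9) * 100
eta = 89.53%

89.53


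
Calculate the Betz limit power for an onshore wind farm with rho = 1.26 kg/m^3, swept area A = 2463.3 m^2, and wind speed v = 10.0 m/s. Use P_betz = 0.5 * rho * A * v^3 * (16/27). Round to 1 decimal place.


The Betz coefficient Cp_max = 16/27 = 0.5926
v^3 = 10.0^3 = 1000.0
P_betz = 0.5 * rho * A * v^3 * Cp_max
P_betz = 0.5 * 1.26 * 2463.3 * 1000.0 * 0.5926
P_betz = 919632.0 W

919632.0


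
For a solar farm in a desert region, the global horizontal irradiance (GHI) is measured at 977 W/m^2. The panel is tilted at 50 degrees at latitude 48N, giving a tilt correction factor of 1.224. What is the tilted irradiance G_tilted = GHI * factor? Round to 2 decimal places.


Identify the given values:
  GHI = 977 W/m^2, tilt correction factor = 1.224
Apply the formula G_tilted = GHI * factor:
  G_tilted = 977 * 1.224
  G_tilted = 1195.85 W/m^2

1195.85


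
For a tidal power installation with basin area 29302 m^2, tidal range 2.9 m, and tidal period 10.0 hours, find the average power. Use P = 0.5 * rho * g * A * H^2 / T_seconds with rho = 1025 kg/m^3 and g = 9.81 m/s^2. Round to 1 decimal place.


Convert period to seconds: T = 10.0 * 3600 = 36000.0 s
H^2 = 2.9^2 = 8.41
P = 0.5 * rho * g * A * H^2 / T
P = 0.5 * 1025 * 9.81 * 29302 * 8.41 / 36000.0
P = 34415.5 W

34415.5


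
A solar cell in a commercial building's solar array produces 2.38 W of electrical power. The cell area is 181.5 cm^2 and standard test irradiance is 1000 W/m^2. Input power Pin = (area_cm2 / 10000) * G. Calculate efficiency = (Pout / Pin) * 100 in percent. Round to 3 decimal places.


First compute the input power:
  Pin = area_cm2 / 10000 * G = 181.5 / 10000 * 1000 = 18.15 W
Then compute efficiency:
  Efficiency = (Pout / Pin) * 100 = (2.38 / 18.15) * 100
  Efficiency = 13.113%

13.113


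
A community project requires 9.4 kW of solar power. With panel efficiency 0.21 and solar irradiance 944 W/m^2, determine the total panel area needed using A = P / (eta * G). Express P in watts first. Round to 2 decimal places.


Convert target power to watts: P = 9.4 * 1000 = 9400.0 W
Compute denominator: eta * G = 0.21 * 944 = 198.24
Required area A = P / (eta * G) = 9400.0 / 198.24
A = 47.42 m^2

47.42


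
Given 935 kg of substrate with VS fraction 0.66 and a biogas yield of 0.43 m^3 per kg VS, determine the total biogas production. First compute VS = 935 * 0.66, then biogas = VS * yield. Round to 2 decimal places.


Compute volatile solids:
  VS = mass * VS_fraction = 935 * 0.66 = 617.1 kg
Calculate biogas volume:
  Biogas = VS * specific_yield = 617.1 * 0.43
  Biogas = 265.35 m^3

265.35


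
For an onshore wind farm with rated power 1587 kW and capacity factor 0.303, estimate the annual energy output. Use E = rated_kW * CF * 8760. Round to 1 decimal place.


Annual energy = rated_kW * capacity_factor * hours_per_year
Given: P_rated = 1587 kW, CF = 0.303, hours = 8760
E = 1587 * 0.303 * 8760
E = 4212342.4 kWh

4212342.4


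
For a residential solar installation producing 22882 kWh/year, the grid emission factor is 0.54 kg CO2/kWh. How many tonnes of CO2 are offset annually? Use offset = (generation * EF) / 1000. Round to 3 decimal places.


CO2 offset in kg = generation * emission_factor
CO2 offset = 22882 * 0.54 = 12356.28 kg
Convert to tonnes:
  CO2 offset = 12356.28 / 1000 = 12.356 tonnes

12.356


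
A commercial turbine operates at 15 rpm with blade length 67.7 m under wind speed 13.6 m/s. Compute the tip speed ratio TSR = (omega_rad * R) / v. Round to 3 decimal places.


Convert rotational speed to rad/s:
  omega = 15 * 2 * pi / 60 = 1.5708 rad/s
Compute tip speed:
  v_tip = omega * R = 1.5708 * 67.7 = 106.343 m/s
Tip speed ratio:
  TSR = v_tip / v_wind = 106.343 / 13.6 = 7.819

7.819


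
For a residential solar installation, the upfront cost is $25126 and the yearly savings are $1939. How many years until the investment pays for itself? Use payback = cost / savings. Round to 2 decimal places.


Simple payback period = initial cost / annual savings
Payback = 25126 / 1939
Payback = 12.96 years

12.96


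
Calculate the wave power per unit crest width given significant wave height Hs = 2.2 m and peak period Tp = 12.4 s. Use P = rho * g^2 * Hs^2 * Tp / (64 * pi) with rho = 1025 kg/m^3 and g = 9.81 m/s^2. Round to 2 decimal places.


Apply wave power formula:
  g^2 = 9.81^2 = 96.2361
  Hs^2 = 2.2^2 = 4.84
  Numerator = rho * g^2 * Hs^2 * Tp = 1025 * 96.2361 * 4.84 * 12.4 = 5920098.42
  Denominator = 64 * pi = 201.0619
  P = 5920098.42 / 201.0619 = 29444.15 W/m

29444.15


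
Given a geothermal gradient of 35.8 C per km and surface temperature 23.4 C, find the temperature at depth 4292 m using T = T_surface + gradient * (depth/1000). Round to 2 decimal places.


Convert depth to km: 4292 / 1000 = 4.292 km
Temperature increase = gradient * depth_km = 35.8 * 4.292 = 153.65 C
Temperature at depth = T_surface + delta_T = 23.4 + 153.65
T = 177.05 C

177.05


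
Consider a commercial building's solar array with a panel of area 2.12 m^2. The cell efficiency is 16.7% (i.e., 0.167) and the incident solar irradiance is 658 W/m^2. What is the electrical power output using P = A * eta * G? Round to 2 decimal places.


Use the solar power formula P = A * eta * G.
Given: A = 2.12 m^2, eta = 0.167, G = 658 W/m^2
P = 2.12 * 0.167 * 658
P = 232.96 W

232.96


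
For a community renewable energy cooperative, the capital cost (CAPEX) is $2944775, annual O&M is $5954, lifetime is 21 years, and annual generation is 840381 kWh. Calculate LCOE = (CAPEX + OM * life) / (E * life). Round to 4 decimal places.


Total cost = CAPEX + OM * lifetime = 2944775 + 5954 * 21 = 2944775 + 125034 = 3069809
Total generation = annual * lifetime = 840381 * 21 = 17648001 kWh
LCOE = 3069809 / 17648001
LCOE = 0.1739 $/kWh

0.1739


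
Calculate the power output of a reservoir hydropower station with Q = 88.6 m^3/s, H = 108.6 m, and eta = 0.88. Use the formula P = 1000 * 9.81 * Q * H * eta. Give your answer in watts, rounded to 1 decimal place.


Apply the hydropower formula P = rho * g * Q * H * eta
rho * g = 1000 * 9.81 = 9810.0
P = 9810.0 * 88.6 * 108.6 * 0.88
P = 83064456.3 W

83064456.3


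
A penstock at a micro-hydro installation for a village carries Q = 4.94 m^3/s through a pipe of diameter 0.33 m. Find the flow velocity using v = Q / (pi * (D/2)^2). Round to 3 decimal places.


Compute pipe cross-sectional area:
  A = pi * (D/2)^2 = pi * (0.33/2)^2 = 0.0855 m^2
Calculate velocity:
  v = Q / A = 4.94 / 0.0855
  v = 57.758 m/s

57.758


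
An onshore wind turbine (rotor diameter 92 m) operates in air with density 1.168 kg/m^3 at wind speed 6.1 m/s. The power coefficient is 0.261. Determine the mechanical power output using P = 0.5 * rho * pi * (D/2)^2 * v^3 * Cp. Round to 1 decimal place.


Step 1 -- Compute swept area:
  A = pi * (D/2)^2 = pi * (92/2)^2 = 6647.61 m^2
Step 2 -- Apply wind power equation:
  P = 0.5 * rho * A * v^3 * Cp
  v^3 = 6.1^3 = 226.981
  P = 0.5 * 1.168 * 6647.61 * 226.981 * 0.261
  P = 229989.7 W

229989.7
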